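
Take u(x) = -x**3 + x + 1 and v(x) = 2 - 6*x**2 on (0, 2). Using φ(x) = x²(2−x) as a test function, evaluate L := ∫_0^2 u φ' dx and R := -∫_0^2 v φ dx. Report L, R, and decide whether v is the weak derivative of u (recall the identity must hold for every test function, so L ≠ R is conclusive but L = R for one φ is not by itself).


LHS = 76/15, RHS = 152/15. No, v is not the weak derivative of u.

u(x) = -x**3 + x + 1, classical derivative u'(x) = 1 - 3*x**2.
φ(x) = x²(2−x), so φ'(x) = x*(4 - 3*x).
Note φ(0) = φ(2) = 0, so the boundary term u·φ vanishes.
LHS = ∫_0^2 u(x) φ'(x) dx = ∫_0^2 (3*x^5 - 4*x^4 - 3*x^3 + x^2 + 4*x) dx. Term by term:
  ∫_0^2 3*x^5 dx = 32;  ∫_0^2 -4*x^4 dx = -128/5;  ∫_0^2 -3*x^3 dx = -12;
  ∫_0^2 x^2 dx = 8/3;  ∫_0^2 4*x dx = 8.
Sum: 32 − 128/5 − 12 + 8/3 + 8 = 76/15.
So LHS = 76/15.
∫_0^2 v(x) φ(x) dx = ∫_0^2 (6*x^5 - 12*x^4 - 2*x^3 + 4*x^2) dx. Term by term:
  ∫_0^2 6*x^5 dx = 64;  ∫_0^2 -12*x^4 dx = -384/5;  ∫_0^2 -2*x^3 dx = -8;
  ∫_0^2 4*x^2 dx = 32/3.
Sum: 64 − 384/5 − 8 + 32/3 = -152/15.
So RHS = -∫_0^2 v(x) φ(x) dx = 152/15.
LHS − RHS = -76/15 ≠ 0, so the identity fails.
(For a valid weak derivative the identity must hold for EVERY test function, in particular this one. The failure shows v is NOT the weak derivative of u.)
Correct weak derivative would be u'(x) = 1 - 3*x**2.


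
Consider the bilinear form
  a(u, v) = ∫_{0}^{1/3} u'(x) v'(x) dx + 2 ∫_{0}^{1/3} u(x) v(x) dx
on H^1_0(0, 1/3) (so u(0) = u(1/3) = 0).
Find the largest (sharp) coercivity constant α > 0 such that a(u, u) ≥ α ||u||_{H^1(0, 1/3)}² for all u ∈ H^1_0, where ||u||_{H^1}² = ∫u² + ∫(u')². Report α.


α = 1

Coercivity of a(·,·) on H^1_0(0, 1/3) means a(u, u) ≥ α ||u||_{H^1}² for every u ∈ H^1_0.
The interval has length L = 1/3, and Poincaré/coercivity depend only on L. Here a(u, u) = ∫(u')² + (2)·∫u².
Here c = 2 ≥ 1, so a(u,u) = ∫(u')² + c∫u² ≥ ∫(u')² + ∫u² = ||u||_{H^1}², i.e. α = 1 works. No larger α is possible: a(u,u) ≥ α||u||_{H^1}² means (1−α)∫(u')² ≥ (α−c)∫u², and for the modes u_n = sin(nπ(x−x₀)/L) (x₀ the left endpoint) one has ∫u_n²/∫(u_n')² = (L/(nπ))² → 0, so a(u_n,u_n)/||u_n||_{H^1}² → 1. Hence the optimal constant is α = 1.
Therefore α = 1.


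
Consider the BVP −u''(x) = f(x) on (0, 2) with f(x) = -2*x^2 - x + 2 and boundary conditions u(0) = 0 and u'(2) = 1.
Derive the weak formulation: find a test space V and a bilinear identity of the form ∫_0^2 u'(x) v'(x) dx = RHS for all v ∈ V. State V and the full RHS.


V = {v ∈ H^1(0, 2) : v(0) = 0} (test functions vanish at x = 0 where u is specified); weak form: ∫_0^2 u'v' dx = ∫_0^2 (-2*x^2 - x + 2) v dx + v(2) for all v ∈ V.

Multiply both sides by a test function v and integrate from 0 to 2:
  ∫_0^2 −u''(x) v(x) dx = ∫_0^2 f(x) v(x) dx.
Integrate the LHS by parts once:
  ∫_0^2 −u'' v dx = −[u'(x) v(x)]_0^2 + ∫_0^2 u'(x) v'(x) dx.
Thus ∫_0^2 u'(x) v'(x) dx = ∫_0^2 f(x) v(x) dx + [u'(x) v(x)]_0^2.
Choose V so that boundary terms are either known or forced to vanish.
Mixed BC: u(0) = 0 (Dirichlet) and u'(2) = 1 (Neumann). Define V = {v ∈ H^1(0, 2) : v(0) = 0}. Then [u' v]_0^2 = u'(2)·v(2) − u'(0)·0 = v(2).
Weak formulation: find u (satisfying any essential BC) such that ∫_0^2 u'(x) v'(x) dx = ∫_0^2 f v dx + v(2) for all v ∈ V (Dirichlet at 0 absorbed into V; Neumann datum at x = 2 contributes the boundary term).
Substituting f(x) = -2*x^2 - x + 2, the right-hand side is ∫_0^2 (-2*x^2 - x + 2) v dx + v(2).


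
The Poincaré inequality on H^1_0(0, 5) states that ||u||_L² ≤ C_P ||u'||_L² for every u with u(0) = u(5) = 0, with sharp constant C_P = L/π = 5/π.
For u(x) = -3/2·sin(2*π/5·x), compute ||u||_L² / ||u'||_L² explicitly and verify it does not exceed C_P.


||u||_L² / ||u'||_L² = 5/(2*π) < C_P = 5/π.

u(x) = -3/2·sin(2*π/5·x), so u'(x) = -3*π*cos(2*π*x/5)/5.
Writing u(x) = A·sin(kπx/L) with A = -3/2 and k = 2, use ∫_0^L sin²(kπx/L) dx = L/2 and ∫_0^L cos²(kπx/L) dx = L/2.
u² = 9/4·sin²(2*π/5·x) and (u')² = 9*π^2/25·cos²(2*π/5·x), and each of sin², cos² integrates to L/2 = 5/2 over (0, 5).
∫_0^5 u² dx = 45/8, so ||u||_L² = 3*sqrt(10)/4.
∫_0^5 (u')² dx = 9*π^2/10, so ||u'||_L² = 3*sqrt(10)*π/10.
Ratio ||u||_L² / ||u'||_L² = 5/(2*π).
Sharp Poincaré constant on H^1_0(0, 5) is C_P = L/π = 5/π, achieved by sin(π/5·x).
This is the k = 2 harmonic; the ratio L/(kπ) is strictly less than C_P = L/π, consistent with the sharp inequality ||u||_L² ≤ C_P ||u'||_L².


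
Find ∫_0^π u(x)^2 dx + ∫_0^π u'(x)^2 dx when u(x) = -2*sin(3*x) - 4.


||u||_{H^1(0,π)}^2 = 32/3 + 36*π

u'(x) = -6*cos(3*x).
Expand u² and (u')² and integrate term by term on (0, π), using: for integers n ≥ 1, ∫_0^π sin²(nx) dx = ∫_0^π cos²(nx) dx = π/2; for n ≠ n', ∫_0^π sin(nx)sin(n'x) dx = ∫_0^π cos(nx)cos(n'x) dx = 0; and by product-to-sum, ∫_0^π sin(nx)cos(n'x) dx = ½∫_0^π [sin((n+n')x) + sin((n−n')x)] dx, which is 0 when n+n' is even and 2n/(n²−n'²) when n+n' is odd (it need not vanish on (0, π)). For the constant mode: ∫_0^π 1 dx = π, ∫_0^π cos(nx) dx = 0, ∫_0^π sin(nx) dx = (1−(−1)^n)/n.
  u² squared terms: (-4)²·∫1 dx = 16·π = 16*π;  (-2)²·∫sin(3x)² dx = 4·π/2 = 2*π.
  u² cross terms: 2·(-4)·(-2)·∫1·sin(3x) dx = 16·(2/3) = 32/3.
  So ∫_0^π u² dx = 16*π + 2*π + 32/3 = 32/3 + 18*π.
  (u')² squared terms: (-6)²·∫cos(3x)² dx = 36·π/2 = 18*π.
  So ∫_0^π (u')² dx = 18*π.
||u||_{H^1}^2 = (32/3 + 18*π) + (18*π) = 32/3 + 36*π.


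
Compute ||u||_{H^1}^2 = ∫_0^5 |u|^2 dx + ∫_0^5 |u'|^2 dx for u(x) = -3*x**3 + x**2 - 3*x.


||u||_{H^1}^2 = 6024715/42

The H^1 norm (squared) on an interval (0, L) is
  ||u||_{H^1}^2 = ∫_0^L u(x)^2 dx + ∫_0^L u'(x)^2 dx.
Compute u'(x) = -9*x**2 + 2*x - 3.
Then u(x)^2 = 9*x**6 - 6*x**5 + 19*x**4 - 6*x**3 + 9*x**2 and u'(x)^2 = 81*x**4 - 36*x**3 + 58*x**2 - 12*x + 9.
Integrate each monomial from 0 to 5 using ∫_0^5 c·x^n dx = c·5^(n+1)/(n+1):
  ∫_0^5 u(x)^2 dx = ∫_0^5 (9*x^6 - 6*x^5 + 19*x^4 - 6*x^3 + 9*x^2) dx. Term by term:
    ∫_0^5 9*x^6 dx = 703125/7;  ∫_0^5 -6*x^5 dx = -15625;  ∫_0^5 19*x^4 dx = 11875;
    ∫_0^5 -6*x^3 dx = -1875/2;  ∫_0^5 9*x^2 dx = 375.
  Sum: 703125/7 − 15625 + 11875 − 1875/2 + 375 = 1345875/14.
  ∫_0^5 u'(x)^2 dx = ∫_0^5 (81*x^4 - 36*x^3 + 58*x^2 - 12*x + 9) dx. Term by term:
    ∫_0^5 81*x^4 dx = 50625;  ∫_0^5 -36*x^3 dx = -5625;  ∫_0^5 58*x^2 dx = 7250/3;
    ∫_0^5 -12*x dx = -150;  ∫_0^5 9 dx = 45.
  Sum: 50625 − 5625 + 7250/3 − 150 + 45 = 141935/3.
Adding: ||u||_{H^1}^2 = 1345875/14 + 141935/3 = 6024715/42.


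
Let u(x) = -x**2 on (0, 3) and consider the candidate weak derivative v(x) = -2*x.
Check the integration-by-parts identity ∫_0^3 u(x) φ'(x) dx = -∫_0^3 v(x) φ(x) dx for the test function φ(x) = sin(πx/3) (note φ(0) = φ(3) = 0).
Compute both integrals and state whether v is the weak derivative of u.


LHS = 18/π, RHS = 18/π. Yes, v = u' weakly.

u(x) = -x**2, classical derivative u'(x) = -2*x.
φ(x) = sin(πx/3), so φ'(x) = π*cos(π*x/3)/3.
Note φ(0) = φ(3) = 0, so the boundary term u·φ vanishes.
LHS = ∫_0^3 u(x) φ'(x) dx = ∫_0^3 (-π*x^2*cos(π*x/3)/3) dx. Term by term:
  ∫_0^3 -π*x^2*cos(π*x/3)/3 dx = 18/π.
So LHS = 18/π.
∫_0^3 v(x) φ(x) dx = ∫_0^3 (-2*x*sin(π*x/3)) dx. Term by term:
  ∫_0^3 -2*x*sin(π*x/3) dx = -18/π.
So RHS = -∫_0^3 v(x) φ(x) dx = 18/π.
LHS = RHS, so the identity holds for this test φ.
Moreover u is smooth here and v(x) = u'(x) = -2*x pointwise, so the identity holds for every test function. Hence v is the weak derivative of u.


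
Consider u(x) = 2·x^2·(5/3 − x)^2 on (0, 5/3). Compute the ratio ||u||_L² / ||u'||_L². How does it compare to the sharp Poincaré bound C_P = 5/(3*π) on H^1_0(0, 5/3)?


||u||_L² / ||u'||_L² = 5*sqrt(3)/18 < C_P = 5/(3*π).

u(x) = 2·x^2·(5/3 − x)^2, so u'(x) = 4*x*(3*x - 5)*(6*x - 5)/9.
u(x) = 2·x^2·(5/3 − x)^2 vanishes at x = 0 and x = 5/3, so u ∈ H^1_0(0, 5/3). Differentiate via the product rule and integrate the resulting polynomials term by term.
  ∫_0^5/3 u² dx = ∫_0^5/3 (4*x^8 - 80*x^7/3 + 200*x^6/3 - 2000*x^5/27 + 2500*x^4/81) dx. Term by term:
    ∫_0^5/3 4*x^8 dx = 7812500/177147;  ∫_0^5/3 -80*x^7/3 dx = -3906250/19683;  ∫_0^5/3 200*x^6/3 dx = 15625000/45927;
    ∫_0^5/3 -2000*x^5/27 dx = -15625000/59049;  ∫_0^5/3 2500*x^4/81 dx = 1562500/19683.
  Sum: 7812500/177147 − 3906250/19683 + 15625000/45927 − 15625000/59049 + 1562500/19683 = 781250/1240029.
  ∫_0^5/3 (u')² dx = ∫_0^5/3 (64*x^6 - 320*x^5 + 5200*x^4/9 - 4000*x^3/9 + 10000*x^2/81) dx. Term by term:
    ∫_0^5/3 64*x^6 dx = 5000000/15309;  ∫_0^5/3 -320*x^5 dx = -2500000/2187;  ∫_0^5/3 5200*x^4/9 dx = 3250000/2187;
    ∫_0^5/3 -4000*x^3/9 dx = -625000/729;  ∫_0^5/3 10000*x^2/81 dx = 1250000/6561.
  Sum: 5000000/15309 − 2500000/2187 + 3250000/2187 − 625000/729 + 1250000/6561 = 125000/45927.
∫_0^5/3 u² dx = 781250/1240029, so ||u||_L² = 625*sqrt(42)/5103.
∫_0^5/3 (u')² dx = 125000/45927, so ||u'||_L² = 250*sqrt(14)/567.
Ratio ||u||_L² / ||u'||_L² = 5*sqrt(3)/18.
Sharp Poincaré constant on H^1_0(0, 5/3) is C_P = L/π = 5/(3*π), achieved by sin(3*π/5·x).
A polynomial bump cannot attain the sharp Poincaré constant (only the first sine eigenfunction does), so the ratio is strictly less than C_P, consistent with ||u||_L² ≤ C_P ||u'||_L².


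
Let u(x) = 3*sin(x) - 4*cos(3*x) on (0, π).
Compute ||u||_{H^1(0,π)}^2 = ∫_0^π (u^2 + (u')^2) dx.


||u||_{H^1(0,π)}^2 = 89*π

u'(x) = 12*sin(3*x) + 3*cos(x).
Expand u² and (u')² and integrate term by term on (0, π), using: for integers n ≥ 1, ∫_0^π sin²(nx) dx = ∫_0^π cos²(nx) dx = π/2; for n ≠ n', ∫_0^π sin(nx)sin(n'x) dx = ∫_0^π cos(nx)cos(n'x) dx = 0; and by product-to-sum, ∫_0^π sin(nx)cos(n'x) dx = ½∫_0^π [sin((n+n')x) + sin((n−n')x)] dx, which is 0 when n+n' is even and 2n/(n²−n'²) when n+n' is odd (it need not vanish on (0, π)).
  u² squared terms: (-4)²·∫cos(3x)² dx = 16·π/2 = 8*π;  (3)²·∫sin(x)² dx = 9·π/2 = 9*π/2.
  u² cross terms: 2·(-4)·(3)·∫cos(3x)·sin(x) dx = -24·(0) = 0.
  So ∫_0^π u² dx = 8*π + 9*π/2 + 0 = 25*π/2.
  (u')² squared terms: (3)²·∫cos(x)² dx = 9·π/2 = 9*π/2;  (12)²·∫sin(3x)² dx = 144·π/2 = 72*π.
  (u')² cross terms: 2·(3)·(12)·∫cos(x)·sin(3x) dx = 72·(0) = 0.
  So ∫_0^π (u')² dx = 9*π/2 + 72*π + 0 = 153*π/2.
||u||_{H^1}^2 = (25*π/2) + (153*π/2) = 89*π.


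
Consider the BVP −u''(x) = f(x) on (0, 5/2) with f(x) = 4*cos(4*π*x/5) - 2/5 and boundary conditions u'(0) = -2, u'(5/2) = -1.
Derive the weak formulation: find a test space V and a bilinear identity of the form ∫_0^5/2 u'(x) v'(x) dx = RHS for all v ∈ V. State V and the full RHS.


V = H^1(0, 5/2) (v unrestricted at boundary; u is determined up to an additive constant); weak form: ∫_0^5/2 u'v' dx = ∫_0^5/2 (4*cos(4*π*x/5) - 2/5) v dx − v(5/2) + 2·v(0) for all v ∈ V.

Multiply both sides by a test function v and integrate from 0 to 5/2:
  ∫_0^5/2 −u''(x) v(x) dx = ∫_0^5/2 f(x) v(x) dx.
Integrate the LHS by parts once:
  ∫_0^5/2 −u'' v dx = −[u'(x) v(x)]_0^5/2 + ∫_0^5/2 u'(x) v'(x) dx.
Thus ∫_0^5/2 u'(x) v'(x) dx = ∫_0^5/2 f(x) v(x) dx + [u'(x) v(x)]_0^5/2.
Choose V so that boundary terms are either known or forced to vanish.
u has inhomogeneous Neumann u'(0) = -2, u'(5/2) = -1. [u' v]_0^5/2 = (-1)·v(5/2) − (-2)·v(0) = − v(5/2) + 2·v(0). Take V = H^1(0, 5/2); boundary term becomes part of RHS.
Weak formulation: find u (satisfying any essential BC) such that ∫_0^5/2 u'(x) v'(x) dx = ∫_0^5/2 f v dx − v(5/2) + 2·v(0) for all v ∈ V (Neumann data are natural BCs: they enter the RHS as boundary terms).
Substituting f(x) = 4*cos(4*π*x/5) - 2/5, the right-hand side is ∫_0^5/2 (4*cos(4*π*x/5) - 2/5) v dx − v(5/2) + 2·v(0).
Compatibility check (pure Neumann): taking v ≡ 1 ∈ V gives 0 = ∫_0^5/2 f dx + (-1) − (-2), i.e. ∫_0^5/2 f dx must equal u'(0) − u'(5/2) = -1. Indeed ∫_0^5/2 (4*cos(4*π*x/5) - 2/5) dx = -1, so the data are compatible. The solution is then unique only up to an additive constant (fix it e.g. by requiring ∫_0^5/2 u dx = 0).


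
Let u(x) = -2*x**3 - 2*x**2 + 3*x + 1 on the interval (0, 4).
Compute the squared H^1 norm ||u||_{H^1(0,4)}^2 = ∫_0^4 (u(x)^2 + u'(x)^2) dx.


||u||_{H^1}^2 = 2329112/105

The H^1 norm (squared) on an interval (0, L) is
  ||u||_{H^1}^2 = ∫_0^L u(x)^2 dx + ∫_0^L u'(x)^2 dx.
Compute u'(x) = -6*x**2 - 4*x + 3.
Then u(x)^2 = 4*x**6 + 8*x**5 - 8*x**4 - 16*x**3 + 5*x**2 + 6*x + 1 and u'(x)^2 = 36*x**4 + 48*x**3 - 20*x**2 - 24*x + 9.
Integrate each monomial from 0 to 4 using ∫_0^4 c·x^n dx = c·4^(n+1)/(n+1):
  ∫_0^4 u(x)^2 dx = ∫_0^4 (4*x^6 + 8*x^5 - 8*x^4 - 16*x^3 + 5*x^2 + 6*x + 1) dx. Term by term:
    ∫_0^4 4*x^6 dx = 65536/7;  ∫_0^4 8*x^5 dx = 16384/3;  ∫_0^4 -8*x^4 dx = -8192/5;
    ∫_0^4 -16*x^3 dx = -1024;  ∫_0^4 5*x^2 dx = 320/3;  ∫_0^4 6*x dx = 48;
    ∫_0^4 1 dx = 4.
  Sum: 65536/7 + 16384/3 − 8192/5 − 1024 + 320/3 + 48 + 4 = 431196/35.
  ∫_0^4 u'(x)^2 dx = ∫_0^4 (36*x^4 + 48*x^3 - 20*x^2 - 24*x + 9) dx. Term by term:
    ∫_0^4 36*x^4 dx = 36864/5;  ∫_0^4 48*x^3 dx = 3072;  ∫_0^4 -20*x^2 dx = -1280/3;
    ∫_0^4 -24*x dx = -192;  ∫_0^4 9 dx = 36.
  Sum: 36864/5 + 3072 − 1280/3 − 192 + 36 = 147932/15.
Adding: ||u||_{H^1}^2 = 431196/35 + 147932/15 = 2329112/105.


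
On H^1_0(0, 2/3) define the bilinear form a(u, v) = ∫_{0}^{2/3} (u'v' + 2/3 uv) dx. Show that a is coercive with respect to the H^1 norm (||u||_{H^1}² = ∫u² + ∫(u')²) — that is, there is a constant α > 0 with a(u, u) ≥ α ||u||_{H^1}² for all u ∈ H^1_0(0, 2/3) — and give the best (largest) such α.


α = (8 + 27*π^2)/(3*(4 + 9*π^2))

Coercivity of a(·,·) on H^1_0(0, 2/3) means a(u, u) ≥ α ||u||_{H^1}² for every u ∈ H^1_0.
The interval has length L = 2/3, and Poincaré/coercivity depend only on L. Here a(u, u) = ∫(u')² + (2/3)·∫u².
Here 0 < c = 2/3 < 1. The condition a(u,u) ≥ α||u||_{H^1}² reads (1−α)∫(u')² ≥ (α−c)∫u². Any admissible α is ≤ 1 (rapidly oscillating u have ∫u²/∫(u')² → 0), and α = 1 would force 0 ≥ (1−c)∫u², impossible since c < 1; so 1−α > 0. By the sharp Poincaré inequality on H^1_0 of an interval of length L, ∫(u')² ≥ (π/L)²∫u² with equality for the first sine mode sin(π(x−x₀)/L) (x₀ the left endpoint), so the inequality holds for all u iff (1−α)(π/L)² ≥ α − c, i.e. α ≤ ((π/L)² + c)/((π/L)² + 1) = (1 + c(L/π)²)/(1 + (L/π)²). With (π/L)² = 9*π^2/4 and c = 2/3, the largest admissible constant is α = ((π/L)² + c)/((π/L)² + 1).
Simplifying, α = (8 + 27*π^2)/(3*(4 + 9*π^2)).


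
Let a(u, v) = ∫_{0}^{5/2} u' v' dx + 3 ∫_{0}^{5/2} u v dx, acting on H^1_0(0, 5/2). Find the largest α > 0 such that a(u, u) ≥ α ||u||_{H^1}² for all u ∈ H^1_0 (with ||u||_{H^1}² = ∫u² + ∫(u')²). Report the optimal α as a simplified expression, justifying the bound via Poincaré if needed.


α = 1

Coercivity of a(·,·) on H^1_0(0, 5/2) means a(u, u) ≥ α ||u||_{H^1}² for every u ∈ H^1_0.
The interval has length L = 5/2, and Poincaré/coercivity depend only on L. Here a(u, u) = ∫(u')² + (3)·∫u².
Here c = 3 ≥ 1, so a(u,u) = ∫(u')² + c∫u² ≥ ∫(u')² + ∫u² = ||u||_{H^1}², i.e. α = 1 works. No larger α is possible: a(u,u) ≥ α||u||_{H^1}² means (1−α)∫(u')² ≥ (α−c)∫u², and for the modes u_n = sin(nπ(x−x₀)/L) (x₀ the left endpoint) one has ∫u_n²/∫(u_n')² = (L/(nπ))² → 0, so a(u_n,u_n)/||u_n||_{H^1}² → 1. Hence the optimal constant is α = 1.
Therefore α = 1.


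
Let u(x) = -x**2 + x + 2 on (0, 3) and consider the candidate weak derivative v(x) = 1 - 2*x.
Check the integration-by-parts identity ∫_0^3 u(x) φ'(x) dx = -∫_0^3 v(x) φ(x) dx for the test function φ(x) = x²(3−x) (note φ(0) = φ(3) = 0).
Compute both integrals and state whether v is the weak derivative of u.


LHS = 351/20, RHS = 351/20. Yes, v = u' weakly.

u(x) = -x**2 + x + 2, classical derivative u'(x) = 1 - 2*x.
φ(x) = x²(3−x), so φ'(x) = 3*x*(2 - x).
Note φ(0) = φ(3) = 0, so the boundary term u·φ vanishes.
LHS = ∫_0^3 u(x) φ'(x) dx = ∫_0^3 (3*x^4 - 9*x^3 + 12*x) dx. Term by term:
  ∫_0^3 3*x^4 dx = 729/5;  ∫_0^3 -9*x^3 dx = -729/4;  ∫_0^3 12*x dx = 54.
Sum: 729/5 − 729/4 + 54 = 351/20.
So LHS = 351/20.
∫_0^3 v(x) φ(x) dx = ∫_0^3 (2*x^4 - 7*x^3 + 3*x^2) dx. Term by term:
  ∫_0^3 2*x^4 dx = 486/5;  ∫_0^3 -7*x^3 dx = -567/4;  ∫_0^3 3*x^2 dx = 27.
Sum: 486/5 − 567/4 + 27 = -351/20.
So RHS = -∫_0^3 v(x) φ(x) dx = 351/20.
LHS = RHS, so the identity holds for this test φ.
Moreover u is smooth here and v(x) = u'(x) = 1 - 2*x pointwise, so the identity holds for every test function. Hence v is the weak derivative of u.


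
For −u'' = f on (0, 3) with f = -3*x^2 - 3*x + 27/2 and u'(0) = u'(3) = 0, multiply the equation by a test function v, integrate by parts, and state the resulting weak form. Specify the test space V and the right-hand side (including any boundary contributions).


V = H^1(0, 3) (no boundary constraint on v; u is determined up to an additive constant); weak form: ∫_0^3 u'v' dx = ∫_0^3 (-3*x^2 - 3*x + 27/2) v dx for all v ∈ V.

Multiply both sides by a test function v and integrate from 0 to 3:
  ∫_0^3 −u''(x) v(x) dx = ∫_0^3 f(x) v(x) dx.
Integrate the LHS by parts once:
  ∫_0^3 −u'' v dx = −[u'(x) v(x)]_0^3 + ∫_0^3 u'(x) v'(x) dx.
Thus ∫_0^3 u'(x) v'(x) dx = ∫_0^3 f(x) v(x) dx + [u'(x) v(x)]_0^3.
Choose V so that boundary terms are either known or forced to vanish.
u has homogeneous Neumann: u'(0) = u'(3) = 0. So [u' v]_0^3 = 0·v(3) − 0·v(0) = 0 for any v; take V = H^1(0, 3).
Weak formulation: find u (satisfying any essential BC) such that ∫_0^3 u'(x) v'(x) dx = ∫_0^3 f v dx for all v ∈ V (homogeneous Neumann, so boundary terms vanish).
Substituting f(x) = -3*x^2 - 3*x + 27/2, the right-hand side is ∫_0^3 (-3*x^2 - 3*x + 27/2) v dx.
Compatibility check (pure Neumann): taking v ≡ 1 ∈ V gives 0 = ∫_0^3 f dx + (0) − (0), i.e. ∫_0^3 f dx must equal u'(0) − u'(3) = 0. Indeed ∫_0^3 (-3*x^2 - 3*x + 27/2) dx = 0, so the data are compatible. The solution is then unique only up to an additive constant (fix it e.g. by requiring ∫_0^3 u dx = 0).


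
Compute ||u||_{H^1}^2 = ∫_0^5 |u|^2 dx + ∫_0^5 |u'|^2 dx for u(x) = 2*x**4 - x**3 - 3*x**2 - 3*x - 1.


||u||_{H^1}^2 = 136185325/126

The H^1 norm (squared) on an interval (0, L) is
  ||u||_{H^1}^2 = ∫_0^L u(x)^2 dx + ∫_0^L u'(x)^2 dx.
Compute u'(x) = 8*x**3 - 3*x**2 - 6*x - 3.
Then u(x)^2 = 4*x**8 - 4*x**7 - 11*x**6 - 6*x**5 + 11*x**4 + 20*x**3 + 15*x**2 + 6*x + 1 and u'(x)^2 = 64*x**6 - 48*x**5 - 87*x**4 - 12*x**3 + 54*x**2 + 36*x + 9.
Integrate each monomial from 0 to 5 using ∫_0^5 c·x^n dx = c·5^(n+1)/(n+1):
  ∫_0^5 u(x)^2 dx = ∫_0^5 (4*x^8 - 4*x^7 - 11*x^6 - 6*x^5 + 11*x^4 + 20*x^3 + 15*x^2 + 6*x + 1) dx. Term by term:
    ∫_0^5 4*x^8 dx = 7812500/9;  ∫_0^5 -4*x^7 dx = -390625/2;  ∫_0^5 -11*x^6 dx = -859375/7;
    ∫_0^5 -6*x^5 dx = -15625;  ∫_0^5 11*x^4 dx = 6875;  ∫_0^5 20*x^3 dx = 3125;
    ∫_0^5 15*x^2 dx = 625;  ∫_0^5 6*x dx = 75;  ∫_0^5 1 dx = 5.
  Sum: 7812500/9 − 390625/2 − 859375/7 − 15625 + 6875 + 3125 + 625 + 75 + 5 = 68676955/126.
  ∫_0^5 u'(x)^2 dx = ∫_0^5 (64*x^6 - 48*x^5 - 87*x^4 - 12*x^3 + 54*x^2 + 36*x + 9) dx. Term by term:
    ∫_0^5 64*x^6 dx = 5000000/7;  ∫_0^5 -48*x^5 dx = -125000;  ∫_0^5 -87*x^4 dx = -54375;
    ∫_0^5 -12*x^3 dx = -1875;  ∫_0^5 54*x^2 dx = 2250;  ∫_0^5 36*x dx = 450;
    ∫_0^5 9 dx = 45.
  Sum: 5000000/7 − 125000 − 54375 − 1875 + 2250 + 450 + 45 = 3750465/7.
Adding: ||u||_{H^1}^2 = 68676955/126 + 3750465/7 = 136185325/126.


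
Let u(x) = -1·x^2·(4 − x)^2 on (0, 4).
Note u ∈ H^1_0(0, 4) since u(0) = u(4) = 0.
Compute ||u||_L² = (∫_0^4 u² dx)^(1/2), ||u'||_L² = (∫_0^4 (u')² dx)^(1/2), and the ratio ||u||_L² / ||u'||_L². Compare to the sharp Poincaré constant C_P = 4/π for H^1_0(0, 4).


||u||_L² / ||u'||_L² = 2*sqrt(3)/3 < C_P = 4/π.

u(x) = -1·x^2·(4 − x)^2, so u'(x) = 4*x*(-x^2 + 6*x - 8).
u(x) = -1·x^2·(4 − x)^2 vanishes at x = 0 and x = 4, so u ∈ H^1_0(0, 4). Differentiate via the product rule and integrate the resulting polynomials term by term.
  ∫_0^4 u² dx = ∫_0^4 (x^8 - 16*x^7 + 96*x^6 - 256*x^5 + 256*x^4) dx. Term by term:
    ∫_0^4 x^8 dx = 262144/9;  ∫_0^4 -16*x^7 dx = -131072;  ∫_0^4 96*x^6 dx = 1572864/7;
    ∫_0^4 -256*x^5 dx = -524288/3;  ∫_0^4 256*x^4 dx = 262144/5.
  Sum: 262144/9 − 131072 + 1572864/7 − 524288/3 + 262144/5 = 131072/315.
  ∫_0^4 (u')² dx = ∫_0^4 (16*x^6 - 192*x^5 + 832*x^4 - 1536*x^3 + 1024*x^2) dx. Term by term:
    ∫_0^4 16*x^6 dx = 262144/7;  ∫_0^4 -192*x^5 dx = -131072;  ∫_0^4 832*x^4 dx = 851968/5;
    ∫_0^4 -1536*x^3 dx = -98304;  ∫_0^4 1024*x^2 dx = 65536/3.
  Sum: 262144/7 − 131072 + 851968/5 − 98304 + 65536/3 = 32768/105.
∫_0^4 u² dx = 131072/315, so ||u||_L² = 256*sqrt(70)/105.
∫_0^4 (u')² dx = 32768/105, so ||u'||_L² = 128*sqrt(210)/105.
Ratio ||u||_L² / ||u'||_L² = 2*sqrt(3)/3.
Sharp Poincaré constant on H^1_0(0, 4) is C_P = L/π = 4/π, achieved by sin(π/4·x).
A polynomial bump cannot attain the sharp Poincaré constant (only the first sine eigenfunction does), so the ratio is strictly less than C_P, consistent with ||u||_L² ≤ C_P ||u'||_L².


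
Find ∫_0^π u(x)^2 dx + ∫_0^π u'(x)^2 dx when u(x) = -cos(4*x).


||u||_{H^1(0,π)}^2 = 17*π/2

u'(x) = 4*sin(4*x).
Expand u² and (u')² and integrate term by term on (0, π), using: for integers n ≥ 1, ∫_0^π sin²(nx) dx = ∫_0^π cos²(nx) dx = π/2; for n ≠ n', ∫_0^π sin(nx)sin(n'x) dx = ∫_0^π cos(nx)cos(n'x) dx = 0; and by product-to-sum, ∫_0^π sin(nx)cos(n'x) dx = ½∫_0^π [sin((n+n')x) + sin((n−n')x)] dx, which is 0 when n+n' is even and 2n/(n²−n'²) when n+n' is odd (it need not vanish on (0, π)).
  u² squared terms: (-1)²·∫cos(4x)² dx = 1·π/2 = π/2.
  So ∫_0^π u² dx = π/2.
  (u')² squared terms: (4)²·∫sin(4x)² dx = 16·π/2 = 8*π.
  So ∫_0^π (u')² dx = 8*π.
||u||_{H^1}^2 = (π/2) + (8*π) = 17*π/2.


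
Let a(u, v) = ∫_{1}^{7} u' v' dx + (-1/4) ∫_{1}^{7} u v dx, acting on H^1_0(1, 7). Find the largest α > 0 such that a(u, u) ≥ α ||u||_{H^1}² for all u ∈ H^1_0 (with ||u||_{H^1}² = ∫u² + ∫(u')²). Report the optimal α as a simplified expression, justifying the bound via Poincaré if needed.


α = (-9 + π^2)/(π^2 + 36)

Coercivity of a(·,·) on H^1_0(1, 7) means a(u, u) ≥ α ||u||_{H^1}² for every u ∈ H^1_0.
The interval has length L = 6, and Poincaré/coercivity depend only on L. Here a(u, u) = ∫(u')² + (-1/4)·∫u².
Here c = -1/4 < 0 with |c| < (π/L)² = π^2/36, so coercivity still holds. The condition a(u,u) ≥ α||u||_{H^1}² reads (1−α)∫(u')² ≥ (α−c)∫u². Any admissible α is ≤ 1 (rapidly oscillating u have ∫u²/∫(u')² → 0), and α = 1 would force 0 ≥ (1−c)∫u², impossible since c < 1; so 1−α > 0. By the sharp Poincaré inequality on H^1_0 of an interval of length L, ∫(u')² ≥ (π/L)²∫u² with equality for the first sine mode sin(π(x−x₀)/L) (x₀ the left endpoint), so the inequality holds for all u iff (1−α)(π/L)² ≥ α − c, i.e. α ≤ ((π/L)² + c)/((π/L)² + 1) = (1 + c(L/π)²)/(1 + (L/π)²). (Direct route, valid since c ≤ 0: Poincaré gives c∫u² ≥ c(L/π)²∫(u')², so a(u,u) ≥ (1 + c(L/π)²)∫(u')², while ||u||_{H^1}² ≤ (1 + (L/π)²)∫(u')²; dividing yields the same α.) With (π/L)² = π^2/36 and c = -1/4, the largest admissible constant is α = ((π/L)² + c)/((π/L)² + 1).
Simplifying, α = (-9 + π^2)/(π^2 + 36).


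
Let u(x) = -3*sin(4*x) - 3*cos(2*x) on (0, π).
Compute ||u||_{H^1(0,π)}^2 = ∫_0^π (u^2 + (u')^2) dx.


||u||_{H^1(0,π)}^2 = 99*π

u'(x) = 6*sin(2*x) - 12*cos(4*x).
Expand u² and (u')² and integrate term by term on (0, π), using: for integers n ≥ 1, ∫_0^π sin²(nx) dx = ∫_0^π cos²(nx) dx = π/2; for n ≠ n', ∫_0^π sin(nx)sin(n'x) dx = ∫_0^π cos(nx)cos(n'x) dx = 0; and by product-to-sum, ∫_0^π sin(nx)cos(n'x) dx = ½∫_0^π [sin((n+n')x) + sin((n−n')x)] dx, which is 0 when n+n' is even and 2n/(n²−n'²) when n+n' is odd (it need not vanish on (0, π)).
  u² squared terms: (-3)²·∫cos(2x)² dx = 9·π/2 = 9*π/2;  (-3)²·∫sin(4x)² dx = 9·π/2 = 9*π/2.
  u² cross terms: 2·(-3)·(-3)·∫cos(2x)·sin(4x) dx = 18·(0) = 0.
  So ∫_0^π u² dx = 9*π/2 + 9*π/2 + 0 = 9*π.
  (u')² squared terms: (-12)²·∫cos(4x)² dx = 144·π/2 = 72*π;  (6)²·∫sin(2x)² dx = 36·π/2 = 18*π.
  (u')² cross terms: 2·(-12)·(6)·∫cos(4x)·sin(2x) dx = -144·(0) = 0.
  So ∫_0^π (u')² dx = 72*π + 18*π + 0 = 90*π.
||u||_{H^1}^2 = (9*π) + (90*π) = 99*π.


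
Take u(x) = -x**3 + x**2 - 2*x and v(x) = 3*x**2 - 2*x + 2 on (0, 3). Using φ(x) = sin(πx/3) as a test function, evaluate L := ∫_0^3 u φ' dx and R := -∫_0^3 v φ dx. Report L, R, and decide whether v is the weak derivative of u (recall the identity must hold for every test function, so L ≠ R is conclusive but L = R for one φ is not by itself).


LHS = -324/π^3 + 75/π, RHS = -75/π + 324/π^3. No, v is not the weak derivative of u.

u(x) = -x**3 + x**2 - 2*x, classical derivative u'(x) = -3*x**2 + 2*x - 2.
φ(x) = sin(πx/3), so φ'(x) = π*cos(π*x/3)/3.
Note φ(0) = φ(3) = 0, so the boundary term u·φ vanishes.
LHS = ∫_0^3 u(x) φ'(x) dx = ∫_0^3 (-π*x^3*cos(π*x/3)/3 + π*x^2*cos(π*x/3)/3 - 2*π*x*cos(π*x/3)/3) dx. Term by term:
  ∫_0^3 -2*π*x*cos(π*x/3)/3 dx = 12/π;  ∫_0^3 -π*x^3*cos(π*x/3)/3 dx = -324/π^3 + 81/π;  ∫_0^3 π*x^2*cos(π*x/3)/3 dx = -18/π.
Sum: 12/π + -324/π^3 + 81/π − 18/π = -324/π^3 + 75/π.
So LHS = -324/π^3 + 75/π.
∫_0^3 v(x) φ(x) dx = ∫_0^3 (3*x^2*sin(π*x/3) - 2*x*sin(π*x/3) + 2*sin(π*x/3)) dx. Term by term:
  ∫_0^3 2*sin(π*x/3) dx = 12/π;  ∫_0^3 -2*x*sin(π*x/3) dx = -18/π;  ∫_0^3 3*x^2*sin(π*x/3) dx = -324/π^3 + 81/π.
Sum: 12/π − 18/π + -324/π^3 + 81/π = -324/π^3 + 75/π.
So RHS = -∫_0^3 v(x) φ(x) dx = -75/π + 324/π^3.
LHS − RHS = -648/π^3 + 150/π ≠ 0, so the identity fails.
(For a valid weak derivative the identity must hold for EVERY test function, in particular this one. The failure shows v is NOT the weak derivative of u.)
Correct weak derivative would be u'(x) = -3*x**2 + 2*x - 2.


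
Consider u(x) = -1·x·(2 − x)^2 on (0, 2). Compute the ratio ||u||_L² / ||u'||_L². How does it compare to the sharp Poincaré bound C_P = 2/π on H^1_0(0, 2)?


||u||_L² / ||u'||_L² = sqrt(14)/7 < C_P = 2/π.

u(x) = -1·x·(2 − x)^2, so u'(x) = (2 - 3*x)*(x - 2).
u(x) = -1·x·(2 − x)^2 vanishes at x = 0 and x = 2, so u ∈ H^1_0(0, 2). Differentiate via the product rule and integrate the resulting polynomials term by term.
  ∫_0^2 u² dx = ∫_0^2 (x^6 - 8*x^5 + 24*x^4 - 32*x^3 + 16*x^2) dx. Term by term:
    ∫_0^2 x^6 dx = 128/7;  ∫_0^2 -8*x^5 dx = -256/3;  ∫_0^2 24*x^4 dx = 768/5;
    ∫_0^2 -32*x^3 dx = -128;  ∫_0^2 16*x^2 dx = 128/3.
  Sum: 128/7 − 256/3 + 768/5 − 128 + 128/3 = 128/105.
  ∫_0^2 (u')² dx = ∫_0^2 (9*x^4 - 48*x^3 + 88*x^2 - 64*x + 16) dx. Term by term:
    ∫_0^2 9*x^4 dx = 288/5;  ∫_0^2 -48*x^3 dx = -192;  ∫_0^2 88*x^2 dx = 704/3;
    ∫_0^2 -64*x dx = -128;  ∫_0^2 16 dx = 32.
  Sum: 288/5 − 192 + 704/3 − 128 + 32 = 64/15.
∫_0^2 u² dx = 128/105, so ||u||_L² = 8*sqrt(210)/105.
∫_0^2 (u')² dx = 64/15, so ||u'||_L² = 8*sqrt(15)/15.
Ratio ||u||_L² / ||u'||_L² = sqrt(14)/7.
Sharp Poincaré constant on H^1_0(0, 2) is C_P = L/π = 2/π, achieved by sin(π/2·x).
A polynomial bump cannot attain the sharp Poincaré constant (only the first sine eigenfunction does), so the ratio is strictly less than C_P, consistent with ||u||_L² ≤ C_P ||u'||_L².


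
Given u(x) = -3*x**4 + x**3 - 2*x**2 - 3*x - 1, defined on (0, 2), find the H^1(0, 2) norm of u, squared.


||u||_{H^1}^2 = 379168/105

The H^1 norm (squared) on an interval (0, L) is
  ||u||_{H^1}^2 = ∫_0^L u(x)^2 dx + ∫_0^L u'(x)^2 dx.
Compute u'(x) = -12*x**3 + 3*x**2 - 4*x - 3.
Then u(x)^2 = 9*x**8 - 6*x**7 + 13*x**6 + 14*x**5 + 4*x**4 + 10*x**3 + 13*x**2 + 6*x + 1 and u'(x)^2 = 144*x**6 - 72*x**5 + 105*x**4 + 48*x**3 - 2*x**2 + 24*x + 9.
Integrate each monomial from 0 to 2 using ∫_0^2 c·x^n dx = c·2^(n+1)/(n+1):
  ∫_0^2 u(x)^2 dx = ∫_0^2 (9*x^8 - 6*x^7 + 13*x^6 + 14*x^5 + 4*x^4 + 10*x^3 + 13*x^2 + 6*x + 1) dx. Term by term:
    ∫_0^2 9*x^8 dx = 512;  ∫_0^2 -6*x^7 dx = -192;  ∫_0^2 13*x^6 dx = 1664/7;
    ∫_0^2 14*x^5 dx = 448/3;  ∫_0^2 4*x^4 dx = 128/5;  ∫_0^2 10*x^3 dx = 40;
    ∫_0^2 13*x^2 dx = 104/3;  ∫_0^2 6*x dx = 12;  ∫_0^2 1 dx = 2.
  Sum: 512 − 192 + 1664/7 + 448/3 + 128/5 + 40 + 104/3 + 12 + 2 = 28746/35.
  ∫_0^2 u'(x)^2 dx = ∫_0^2 (144*x^6 - 72*x^5 + 105*x^4 + 48*x^3 - 2*x^2 + 24*x + 9) dx. Term by term:
    ∫_0^2 144*x^6 dx = 18432/7;  ∫_0^2 -72*x^5 dx = -768;  ∫_0^2 105*x^4 dx = 672;
    ∫_0^2 48*x^3 dx = 192;  ∫_0^2 -2*x^2 dx = -16/3;  ∫_0^2 24*x dx = 48;
    ∫_0^2 9 dx = 18.
  Sum: 18432/7 − 768 + 672 + 192 − 16/3 + 48 + 18 = 58586/21.
Adding: ||u||_{H^1}^2 = 28746/35 + 58586/21 = 379168/105.


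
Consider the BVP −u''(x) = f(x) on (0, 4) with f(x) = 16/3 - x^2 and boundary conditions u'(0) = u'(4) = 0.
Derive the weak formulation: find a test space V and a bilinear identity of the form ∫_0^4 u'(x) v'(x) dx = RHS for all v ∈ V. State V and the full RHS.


V = H^1(0, 4) (no boundary constraint on v; u is determined up to an additive constant); weak form: ∫_0^4 u'v' dx = ∫_0^4 (16/3 - x^2) v dx for all v ∈ V.

Multiply both sides by a test function v and integrate from 0 to 4:
  ∫_0^4 −u''(x) v(x) dx = ∫_0^4 f(x) v(x) dx.
Integrate the LHS by parts once:
  ∫_0^4 −u'' v dx = −[u'(x) v(x)]_0^4 + ∫_0^4 u'(x) v'(x) dx.
Thus ∫_0^4 u'(x) v'(x) dx = ∫_0^4 f(x) v(x) dx + [u'(x) v(x)]_0^4.
Choose V so that boundary terms are either known or forced to vanish.
u has homogeneous Neumann: u'(0) = u'(4) = 0. So [u' v]_0^4 = 0·v(4) − 0·v(0) = 0 for any v; take V = H^1(0, 4).
Weak formulation: find u (satisfying any essential BC) such that ∫_0^4 u'(x) v'(x) dx = ∫_0^4 f v dx for all v ∈ V (homogeneous Neumann, so boundary terms vanish).
Substituting f(x) = 16/3 - x^2, the right-hand side is ∫_0^4 (16/3 - x^2) v dx.
Compatibility check (pure Neumann): taking v ≡ 1 ∈ V gives 0 = ∫_0^4 f dx + (0) − (0), i.e. ∫_0^4 f dx must equal u'(0) − u'(4) = 0. Indeed ∫_0^4 (16/3 - x^2) dx = 0, so the data are compatible. The solution is then unique only up to an additive constant (fix it e.g. by requiring ∫_0^4 u dx = 0).


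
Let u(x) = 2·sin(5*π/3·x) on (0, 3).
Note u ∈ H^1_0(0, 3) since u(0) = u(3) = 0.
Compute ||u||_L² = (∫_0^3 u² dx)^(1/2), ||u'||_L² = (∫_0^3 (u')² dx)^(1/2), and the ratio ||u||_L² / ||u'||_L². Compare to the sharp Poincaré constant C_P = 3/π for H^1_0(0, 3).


||u||_L² / ||u'||_L² = 3/(5*π) < C_P = 3/π.

u(x) = 2·sin(5*π/3·x), so u'(x) = 10*π*cos(5*π*x/3)/3.
Writing u(x) = A·sin(kπx/L) with A = 2 and k = 5, use ∫_0^L sin²(kπx/L) dx = L/2 and ∫_0^L cos²(kπx/L) dx = L/2.
u² = 4·sin²(5*π/3·x) and (u')² = 100*π^2/9·cos²(5*π/3·x), and each of sin², cos² integrates to L/2 = 3/2 over (0, 3).
∫_0^3 u² dx = 6, so ||u||_L² = sqrt(6).
∫_0^3 (u')² dx = 50*π^2/3, so ||u'||_L² = 5*sqrt(6)*π/3.
Ratio ||u||_L² / ||u'||_L² = 3/(5*π).
Sharp Poincaré constant on H^1_0(0, 3) is C_P = L/π = 3/π, achieved by sin(π/3·x).
This is the k = 5 harmonic; the ratio L/(kπ) is strictly less than C_P = L/π, consistent with the sharp inequality ||u||_L² ≤ C_P ||u'||_L².


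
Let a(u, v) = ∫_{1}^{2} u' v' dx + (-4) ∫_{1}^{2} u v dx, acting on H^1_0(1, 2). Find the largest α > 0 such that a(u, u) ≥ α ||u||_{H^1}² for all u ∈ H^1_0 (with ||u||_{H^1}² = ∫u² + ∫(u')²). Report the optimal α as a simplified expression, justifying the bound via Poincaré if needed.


α = (-4 + π^2)/(1 + π^2)

Coercivity of a(·,·) on H^1_0(1, 2) means a(u, u) ≥ α ||u||_{H^1}² for every u ∈ H^1_0.
The interval has length L = 1, and Poincaré/coercivity depend only on L. Here a(u, u) = ∫(u')² + (-4)·∫u².
Here c = -4 < 0 with |c| < (π/L)² = π^2, so coercivity still holds. The condition a(u,u) ≥ α||u||_{H^1}² reads (1−α)∫(u')² ≥ (α−c)∫u². Any admissible α is ≤ 1 (rapidly oscillating u have ∫u²/∫(u')² → 0), and α = 1 would force 0 ≥ (1−c)∫u², impossible since c < 1; so 1−α > 0. By the sharp Poincaré inequality on H^1_0 of an interval of length L, ∫(u')² ≥ (π/L)²∫u² with equality for the first sine mode sin(π(x−x₀)/L) (x₀ the left endpoint), so the inequality holds for all u iff (1−α)(π/L)² ≥ α − c, i.e. α ≤ ((π/L)² + c)/((π/L)² + 1) = (1 + c(L/π)²)/(1 + (L/π)²). (Direct route, valid since c ≤ 0: Poincaré gives c∫u² ≥ c(L/π)²∫(u')², so a(u,u) ≥ (1 + c(L/π)²)∫(u')², while ||u||_{H^1}² ≤ (1 + (L/π)²)∫(u')²; dividing yields the same α.) With (π/L)² = π^2 and c = -4, the largest admissible constant is α = ((π/L)² + c)/((π/L)² + 1).
Simplifying, α = (-4 + π^2)/(1 + π^2).


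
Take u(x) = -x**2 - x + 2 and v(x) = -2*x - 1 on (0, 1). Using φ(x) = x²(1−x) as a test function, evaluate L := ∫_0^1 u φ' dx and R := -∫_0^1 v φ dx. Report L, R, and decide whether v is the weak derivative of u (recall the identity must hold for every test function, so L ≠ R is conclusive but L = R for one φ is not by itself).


LHS = 11/60, RHS = 11/60. Yes, v = u' weakly.

u(x) = -x**2 - x + 2, classical derivative u'(x) = -2*x - 1.
φ(x) = x²(1−x), so φ'(x) = x*(2 - 3*x).
Note φ(0) = φ(1) = 0, so the boundary term u·φ vanishes.
LHS = ∫_0^1 u(x) φ'(x) dx = ∫_0^1 (3*x^4 + x^3 - 8*x^2 + 4*x) dx. Term by term:
  ∫_0^1 3*x^4 dx = 3/5;  ∫_0^1 x^3 dx = 1/4;  ∫_0^1 -8*x^2 dx = -8/3;
  ∫_0^1 4*x dx = 2.
Sum: 3/5 + 1/4 − 8/3 + 2 = 11/60.
So LHS = 11/60.
∫_0^1 v(x) φ(x) dx = ∫_0^1 (2*x^4 - x^3 - x^2) dx. Term by term:
  ∫_0^1 2*x^4 dx = 2/5;  ∫_0^1 -x^3 dx = -1/4;  ∫_0^1 -x^2 dx = -1/3.
Sum: 2/5 − 1/4 − 1/3 = -11/60.
So RHS = -∫_0^1 v(x) φ(x) dx = 11/60.
LHS = RHS, so the identity holds for this test φ.
Moreover u is smooth here and v(x) = u'(x) = -2*x - 1 pointwise, so the identity holds for every test function. Hence v is the weak derivative of u.


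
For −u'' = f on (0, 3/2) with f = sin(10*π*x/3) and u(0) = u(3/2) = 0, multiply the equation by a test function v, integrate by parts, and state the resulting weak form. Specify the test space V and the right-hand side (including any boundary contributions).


V = H^1_0(0, 3/2) (so v(0) = v(3/2) = 0); weak form: ∫_0^3/2 u'v' dx = ∫_0^3/2 (sin(10*π*x/3)) v dx for all v ∈ V.

Multiply both sides by a test function v and integrate from 0 to 3/2:
  ∫_0^3/2 −u''(x) v(x) dx = ∫_0^3/2 f(x) v(x) dx.
Integrate the LHS by parts once:
  ∫_0^3/2 −u'' v dx = −[u'(x) v(x)]_0^3/2 + ∫_0^3/2 u'(x) v'(x) dx.
Thus ∫_0^3/2 u'(x) v'(x) dx = ∫_0^3/2 f(x) v(x) dx + [u'(x) v(x)]_0^3/2.
Choose V so that boundary terms are either known or forced to vanish.
u is Dirichlet: u(0) = u(3/2) = 0. Let V = H^1_0(0, 3/2); then v(0) = v(3/2) = 0, and [u' v]_0^3/2 = 0.
Weak formulation: find u (satisfying any essential BC) such that ∫_0^3/2 u'(x) v'(x) dx = ∫_0^3/2 f v dx for all v ∈ V.
Substituting f(x) = sin(10*π*x/3), the right-hand side is ∫_0^3/2 (sin(10*π*x/3)) v dx.


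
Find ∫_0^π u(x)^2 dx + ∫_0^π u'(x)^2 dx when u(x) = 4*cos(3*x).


||u||_{H^1(0,π)}^2 = 80*π

u'(x) = -12*sin(3*x).
Expand u² and (u')² and integrate term by term on (0, π), using: for integers n ≥ 1, ∫_0^π sin²(nx) dx = ∫_0^π cos²(nx) dx = π/2; for n ≠ n', ∫_0^π sin(nx)sin(n'x) dx = ∫_0^π cos(nx)cos(n'x) dx = 0; and by product-to-sum, ∫_0^π sin(nx)cos(n'x) dx = ½∫_0^π [sin((n+n')x) + sin((n−n')x)] dx, which is 0 when n+n' is even and 2n/(n²−n'²) when n+n' is odd (it need not vanish on (0, π)).
  u² squared terms: (4)²·∫cos(3x)² dx = 16·π/2 = 8*π.
  So ∫_0^π u² dx = 8*π.
  (u')² squared terms: (-12)²·∫sin(3x)² dx = 144·π/2 = 72*π.
  So ∫_0^π (u')² dx = 72*π.
||u||_{H^1}^2 = (8*π) + (72*π) = 80*π.


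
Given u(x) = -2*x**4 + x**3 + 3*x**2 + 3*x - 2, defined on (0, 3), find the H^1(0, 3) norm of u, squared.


||u||_{H^1}^2 = 455046/35

The H^1 norm (squared) on an interval (0, L) is
  ||u||_{H^1}^2 = ∫_0^L u(x)^2 dx + ∫_0^L u'(x)^2 dx.
Compute u'(x) = -8*x**3 + 3*x**2 + 6*x + 3.
Then u(x)^2 = 4*x**8 - 4*x**7 - 11*x**6 - 6*x**5 + 23*x**4 + 14*x**3 - 3*x**2 - 12*x + 4 and u'(x)^2 = 64*x**6 - 48*x**5 - 87*x**4 - 12*x**3 + 54*x**2 + 36*x + 9.
Integrate each monomial from 0 to 3 using ∫_0^3 c·x^n dx = c·3^(n+1)/(n+1):
  ∫_0^3 u(x)^2 dx = ∫_0^3 (4*x^8 - 4*x^7 - 11*x^6 - 6*x^5 + 23*x^4 + 14*x^3 - 3*x^2 - 12*x + 4) dx. Term by term:
    ∫_0^3 4*x^8 dx = 8748;  ∫_0^3 -4*x^7 dx = -6561/2;  ∫_0^3 -11*x^6 dx = -24057/7;
    ∫_0^3 -6*x^5 dx = -729;  ∫_0^3 23*x^4 dx = 5589/5;  ∫_0^3 14*x^3 dx = 567/2;
    ∫_0^3 -3*x^2 dx = -27;  ∫_0^3 -12*x dx = -54;  ∫_0^3 4 dx = 12.
  Sum: 8748 − 6561/2 − 24057/7 − 729 + 5589/5 + 567/2 − 27 − 54 + 12 = 92193/35.
  ∫_0^3 u'(x)^2 dx = ∫_0^3 (64*x^6 - 48*x^5 - 87*x^4 - 12*x^3 + 54*x^2 + 36*x + 9) dx. Term by term:
    ∫_0^3 64*x^6 dx = 139968/7;  ∫_0^3 -48*x^5 dx = -5832;  ∫_0^3 -87*x^4 dx = -21141/5;
    ∫_0^3 -12*x^3 dx = -243;  ∫_0^3 54*x^2 dx = 486;  ∫_0^3 36*x dx = 162;
    ∫_0^3 9 dx = 27.
  Sum: 139968/7 − 5832 − 21141/5 − 243 + 486 + 162 + 27 = 362853/35.
Adding: ||u||_{H^1}^2 = 92193/35 + 362853/35 = 455046/35.


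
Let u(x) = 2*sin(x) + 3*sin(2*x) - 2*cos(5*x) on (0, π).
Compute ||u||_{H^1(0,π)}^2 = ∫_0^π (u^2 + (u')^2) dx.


||u||_{H^1(0,π)}^2 = 416/7 + 157*π/2

u'(x) = 10*sin(5*x) + 2*cos(x) + 6*cos(2*x).
Expand u² and (u')² and integrate term by term on (0, π), using: for integers n ≥ 1, ∫_0^π sin²(nx) dx = ∫_0^π cos²(nx) dx = π/2; for n ≠ n', ∫_0^π sin(nx)sin(n'x) dx = ∫_0^π cos(nx)cos(n'x) dx = 0; and by product-to-sum, ∫_0^π sin(nx)cos(n'x) dx = ½∫_0^π [sin((n+n')x) + sin((n−n')x)] dx, which is 0 when n+n' is even and 2n/(n²−n'²) when n+n' is odd (it need not vanish on (0, π)).
  u² squared terms: (-2)²·∫cos(5x)² dx = 4·π/2 = 2*π;  (2)²·∫sin(x)² dx = 4·π/2 = 2*π;  (3)²·∫sin(2x)² dx = 9·π/2 = 9*π/2.
  u² cross terms: 2·(-2)·(2)·∫cos(5x)·sin(x) dx = -8·(0) = 0;  2·(-2)·(3)·∫cos(5x)·sin(2x) dx = -12·(-4/21) = 16/7;  2·(2)·(3)·∫sin(x)·sin(2x) dx = 12·(0) = 0.
  So ∫_0^π u² dx = 2*π + 2*π + 9*π/2 + 0 + 16/7 + 0 = 16/7 + 17*π/2.
  (u')² squared terms: (2)²·∫cos(x)² dx = 4·π/2 = 2*π;  (6)²·∫cos(2x)² dx = 36·π/2 = 18*π;  (10)²·∫sin(5x)² dx = 100·π/2 = 50*π.
  (u')² cross terms: 2·(2)·(6)·∫cos(x)·cos(2x) dx = 24·(0) = 0;  2·(2)·(10)·∫cos(x)·sin(5x) dx = 40·(0) = 0;  2·(6)·(10)·∫cos(2x)·sin(5x) dx = 120·(10/21) = 400/7.
  So ∫_0^π (u')² dx = 2*π + 18*π + 50*π + 0 + 0 + 400/7 = 400/7 + 70*π.
||u||_{H^1}^2 = (16/7 + 17*π/2) + (400/7 + 70*π) = 416/7 + 157*π/2.


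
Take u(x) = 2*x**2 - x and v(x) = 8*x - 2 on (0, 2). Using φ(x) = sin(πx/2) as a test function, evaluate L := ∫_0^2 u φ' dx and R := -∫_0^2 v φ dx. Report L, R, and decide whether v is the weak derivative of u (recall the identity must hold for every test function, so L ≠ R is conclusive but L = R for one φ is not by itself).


LHS = -12/π, RHS = -24/π. No, v is not the weak derivative of u.

u(x) = 2*x**2 - x, classical derivative u'(x) = 4*x - 1.
φ(x) = sin(πx/2), so φ'(x) = π*cos(π*x/2)/2.
Note φ(0) = φ(2) = 0, so the boundary term u·φ vanishes.
LHS = ∫_0^2 u(x) φ'(x) dx = ∫_0^2 (π*x^2*cos(π*x/2) - π*x*cos(π*x/2)/2) dx. Term by term:
  ∫_0^2 π*x^2*cos(π*x/2) dx = -16/π;  ∫_0^2 -π*x*cos(π*x/2)/2 dx = 4/π.
Sum: -16/π + 4/π = -12/π.
So LHS = -12/π.
∫_0^2 v(x) φ(x) dx = ∫_0^2 (8*x*sin(π*x/2) - 2*sin(π*x/2)) dx. Term by term:
  ∫_0^2 -2*sin(π*x/2) dx = -8/π;  ∫_0^2 8*x*sin(π*x/2) dx = 32/π.
Sum: -8/π + 32/π = 24/π.
So RHS = -∫_0^2 v(x) φ(x) dx = -24/π.
LHS − RHS = 12/π ≠ 0, so the identity fails.
(For a valid weak derivative the identity must hold for EVERY test function, in particular this one. The failure shows v is NOT the weak derivative of u.)
Correct weak derivative would be u'(x) = 4*x - 1.
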